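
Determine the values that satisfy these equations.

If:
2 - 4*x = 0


Then:
x = 1/2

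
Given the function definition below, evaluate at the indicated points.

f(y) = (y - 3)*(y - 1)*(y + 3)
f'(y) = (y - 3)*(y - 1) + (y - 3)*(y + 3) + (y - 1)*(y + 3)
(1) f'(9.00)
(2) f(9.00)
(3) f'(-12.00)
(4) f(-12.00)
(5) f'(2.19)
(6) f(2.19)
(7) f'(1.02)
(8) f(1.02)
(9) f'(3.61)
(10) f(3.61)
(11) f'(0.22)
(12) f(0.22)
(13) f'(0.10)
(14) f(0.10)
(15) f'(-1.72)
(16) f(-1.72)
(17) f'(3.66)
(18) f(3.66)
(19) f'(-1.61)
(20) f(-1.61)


(1) = 216.00
(2) = 576.00
(3) = 447.00
(4) = -1755.00
(5) = 1.01
(6) = -5.00
(7) = -7.92
(8) = -0.16
(9) = 22.88
(10) = 10.52
(11) = -9.29
(12) = 6.98
(13) = -9.17
(14) = 8.09
(15) = 3.32
(16) = 16.43
(17) = 23.87
(18) = 11.69
(19) = 2.00
(20) = 16.72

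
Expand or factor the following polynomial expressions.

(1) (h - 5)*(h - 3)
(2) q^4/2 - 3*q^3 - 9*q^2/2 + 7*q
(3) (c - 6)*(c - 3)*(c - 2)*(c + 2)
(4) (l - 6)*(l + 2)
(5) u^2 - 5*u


(1) = h^2 - 8*h + 15
(2) = q*(q/2 + 1)*(q - 7)*(q - 1)
(3) = c^4 - 9*c^3 + 14*c^2 + 36*c - 72
(4) = l^2 - 4*l - 12
(5) = u*(u - 5)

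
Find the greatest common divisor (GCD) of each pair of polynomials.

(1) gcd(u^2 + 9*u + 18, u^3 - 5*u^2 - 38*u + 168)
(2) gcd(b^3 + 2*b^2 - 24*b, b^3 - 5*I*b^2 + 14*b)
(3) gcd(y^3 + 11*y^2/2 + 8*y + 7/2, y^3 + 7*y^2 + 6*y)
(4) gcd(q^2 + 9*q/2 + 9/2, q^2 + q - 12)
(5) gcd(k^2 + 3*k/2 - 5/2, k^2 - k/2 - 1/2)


(1) = gcd((u + 3)*(u + 6), (u - 7)*(u - 4)*(u + 6)) = u + 6
(2) = b
(3) = y + 1
(4) = 1
(5) = gcd((k - 1)*(k + 5/2), (k - 1)*(k + 1/2)) = k - 1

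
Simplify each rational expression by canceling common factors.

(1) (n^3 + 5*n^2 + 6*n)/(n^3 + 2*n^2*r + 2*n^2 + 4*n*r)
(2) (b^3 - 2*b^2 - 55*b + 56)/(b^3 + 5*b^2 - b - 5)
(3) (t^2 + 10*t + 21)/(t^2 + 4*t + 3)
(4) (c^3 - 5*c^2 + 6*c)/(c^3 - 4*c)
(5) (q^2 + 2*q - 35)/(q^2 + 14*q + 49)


(1) = (n + 3)/(n + 2*r)
(2) = (b^2 - b - 56)/(b^2 + 6*b + 5)
(3) = (t + 7)/(t + 1)
(4) = (c - 3)/(c + 2)
(5) = (q - 5)/(q + 7)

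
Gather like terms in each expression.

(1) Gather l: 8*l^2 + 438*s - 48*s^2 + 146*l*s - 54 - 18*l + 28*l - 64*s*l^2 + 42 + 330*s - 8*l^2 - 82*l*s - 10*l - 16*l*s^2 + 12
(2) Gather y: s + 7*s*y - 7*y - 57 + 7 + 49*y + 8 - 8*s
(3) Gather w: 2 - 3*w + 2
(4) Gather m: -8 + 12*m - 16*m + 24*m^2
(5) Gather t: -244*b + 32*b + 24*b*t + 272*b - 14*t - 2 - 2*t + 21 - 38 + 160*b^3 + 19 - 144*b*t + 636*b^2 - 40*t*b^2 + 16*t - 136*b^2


(1) = -64*l^2*s + l*(-16*s^2 + 64*s) - 48*s^2 + 768*s
(2) = -7*s + y*(7*s + 42) - 42
(3) = 4 - 3*w
(4) = 24*m^2 - 4*m - 8
(5) = 160*b^3 + 500*b^2 + 60*b + t*(-40*b^2 - 120*b)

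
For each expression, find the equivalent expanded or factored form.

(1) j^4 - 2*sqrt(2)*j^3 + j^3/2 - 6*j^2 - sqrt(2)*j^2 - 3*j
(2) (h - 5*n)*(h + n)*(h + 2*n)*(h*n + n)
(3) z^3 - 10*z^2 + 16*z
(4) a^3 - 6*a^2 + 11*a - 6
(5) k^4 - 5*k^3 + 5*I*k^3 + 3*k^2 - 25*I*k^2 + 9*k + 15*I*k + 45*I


(1) = j*(j + 1/2)*(j - 3*sqrt(2))*(j + sqrt(2))
(2) = h^4*n - 2*h^3*n^2 + h^3*n - 13*h^2*n^3 - 2*h^2*n^2 - 10*h*n^4 - 13*h*n^3 - 10*n^4
(3) = z*(z - 8)*(z - 2)
(4) = (a - 3)*(a - 2)*(a - 1)
(5) = (k - 3)^2*(k + 1)*(k + 5*I)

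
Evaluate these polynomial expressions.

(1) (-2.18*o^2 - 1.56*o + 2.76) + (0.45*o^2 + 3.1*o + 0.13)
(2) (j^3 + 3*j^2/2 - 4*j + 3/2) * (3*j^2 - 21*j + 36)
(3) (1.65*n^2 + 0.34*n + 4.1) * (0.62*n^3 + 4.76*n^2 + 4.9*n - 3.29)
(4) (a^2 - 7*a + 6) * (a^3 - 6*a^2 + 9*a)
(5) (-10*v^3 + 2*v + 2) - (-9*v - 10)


(1) = -1.73*o^2 + 1.54*o + 2.89
(2) = 3*j^5 - 33*j^4/2 - 15*j^3/2 + 285*j^2/2 - 351*j/2 + 54
(3) = 1.023*n^5 + 8.0648*n^4 + 12.2454*n^3 + 15.7535*n^2 + 18.9714*n - 13.489
(4) = a^5 - 13*a^4 + 57*a^3 - 99*a^2 + 54*a
(5) = -10*v^3 + 11*v + 12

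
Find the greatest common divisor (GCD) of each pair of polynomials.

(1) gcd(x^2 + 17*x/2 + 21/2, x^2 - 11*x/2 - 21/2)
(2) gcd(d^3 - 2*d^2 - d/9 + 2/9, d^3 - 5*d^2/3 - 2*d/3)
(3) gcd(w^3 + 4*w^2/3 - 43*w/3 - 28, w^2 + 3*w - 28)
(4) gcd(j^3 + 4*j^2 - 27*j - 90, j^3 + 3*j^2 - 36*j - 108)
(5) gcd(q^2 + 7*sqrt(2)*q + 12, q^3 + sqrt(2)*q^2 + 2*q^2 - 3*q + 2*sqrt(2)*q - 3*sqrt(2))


(1) = gcd((x + 3/2)*(x + 7), (x - 7)*(x + 3/2)) = x + 3/2
(2) = gcd((d - 2)*(d - 1/3)*(d + 1/3), d*(d - 2)*(d + 1/3)) = d^2 - 5*d/3 - 2/3
(3) = w - 4
(4) = gcd((j - 5)*(j + 3)*(j + 6), (j - 6)*(j + 3)*(j + 6)) = j^2 + 9*j + 18
(5) = gcd((q + sqrt(2))*(q + 6*sqrt(2)), (q - 1)*(q + 3)*(q + sqrt(2))) = q + sqrt(2)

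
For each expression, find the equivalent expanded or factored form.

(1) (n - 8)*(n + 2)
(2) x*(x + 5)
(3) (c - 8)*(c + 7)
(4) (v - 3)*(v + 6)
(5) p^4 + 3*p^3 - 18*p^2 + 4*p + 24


(1) = n^2 - 6*n - 16
(2) = x^2 + 5*x
(3) = c^2 - c - 56
(4) = v^2 + 3*v - 18
(5) = (p - 2)^2*(p + 1)*(p + 6)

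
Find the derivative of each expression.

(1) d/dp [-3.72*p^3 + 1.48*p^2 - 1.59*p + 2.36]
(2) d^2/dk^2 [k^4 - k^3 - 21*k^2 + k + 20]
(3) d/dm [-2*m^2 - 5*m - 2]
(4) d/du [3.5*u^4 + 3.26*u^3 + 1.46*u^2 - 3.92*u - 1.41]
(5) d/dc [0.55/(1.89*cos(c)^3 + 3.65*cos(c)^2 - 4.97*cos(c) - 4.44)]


(1) = -11.16*p^2 + 2.96*p - 1.59
(2) = 12*k^2 - 6*k - 42
(3) = -4*m - 5
(4) = 14.0*u^3 + 9.78*u^2 + 2.92*u - 3.92
(5) = (3.1185*cos(c)^2 + 4.015*cos(c) - 2.7335)*sin(c)/(1.89*cos(c)^3 + 3.65*cos(c)^2 - 4.97*cos(c) - 4.44)^2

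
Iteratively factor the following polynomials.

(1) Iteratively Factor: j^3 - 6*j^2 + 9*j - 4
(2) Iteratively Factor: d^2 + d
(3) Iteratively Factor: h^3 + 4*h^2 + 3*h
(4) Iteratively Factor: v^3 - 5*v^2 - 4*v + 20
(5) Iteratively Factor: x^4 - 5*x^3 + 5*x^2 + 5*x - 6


(1) = (j - 1)*(j^2 - 5*j + 4) = (j - 1)^2*(j - 4)
(2) = (d)*(d + 1)
(3) = (h)*(h^2 + 4*h + 3) = h*(h + 3)*(h + 1)
(4) = (v - 5)*(v^2 - 4) = (v - 5)*(v + 2)*(v - 2)
(5) = (x - 3)*(x^3 - 2*x^2 - x + 2) = (x - 3)*(x - 1)*(x^2 - x - 2) = (x - 3)*(x - 2)*(x - 1)*(x + 1)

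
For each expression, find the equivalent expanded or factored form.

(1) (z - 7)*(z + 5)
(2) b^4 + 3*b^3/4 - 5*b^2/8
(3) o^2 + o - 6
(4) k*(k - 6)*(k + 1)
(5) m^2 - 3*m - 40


(1) = z^2 - 2*z - 35
(2) = b^2*(b - 1/2)*(b + 5/4)
(3) = (o - 2)*(o + 3)
(4) = k^3 - 5*k^2 - 6*k
(5) = (m - 8)*(m + 5)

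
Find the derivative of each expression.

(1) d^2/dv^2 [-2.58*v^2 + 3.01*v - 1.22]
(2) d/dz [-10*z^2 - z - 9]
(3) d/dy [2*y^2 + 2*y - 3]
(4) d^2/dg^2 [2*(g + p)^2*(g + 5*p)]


(1) = -5.16000000000000
(2) = -20*z - 1
(3) = 4*y + 2
(4) = 12*g + 28*p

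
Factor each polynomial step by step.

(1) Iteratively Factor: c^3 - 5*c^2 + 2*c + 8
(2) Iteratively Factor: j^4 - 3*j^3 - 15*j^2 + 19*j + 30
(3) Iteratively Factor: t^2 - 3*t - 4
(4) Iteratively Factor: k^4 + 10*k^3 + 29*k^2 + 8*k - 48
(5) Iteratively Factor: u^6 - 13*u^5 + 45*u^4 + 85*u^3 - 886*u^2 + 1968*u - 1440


(1) = (c - 2)*(c^2 - 3*c - 4) = (c - 4)*(c - 2)*(c + 1)
(2) = (j - 5)*(j^3 + 2*j^2 - 5*j - 6) = (j - 5)*(j - 2)*(j^2 + 4*j + 3) = (j - 5)*(j - 2)*(j + 3)*(j + 1)
(3) = (t + 1)*(t - 4)
(4) = (k + 3)*(k^3 + 7*k^2 + 8*k - 16) = (k + 3)*(k + 4)*(k^2 + 3*k - 4) = (k - 1)*(k + 3)*(k + 4)*(k + 4)
(5) = (u + 4)*(u^5 - 17*u^4 + 113*u^3 - 367*u^2 + 582*u - 360) = (u - 3)*(u + 4)*(u^4 - 14*u^3 + 71*u^2 - 154*u + 120) = (u - 4)*(u - 3)*(u + 4)*(u^3 - 10*u^2 + 31*u - 30) = (u - 5)*(u - 4)*(u - 3)*(u + 4)*(u^2 - 5*u + 6) = (u - 5)*(u - 4)*(u - 3)*(u - 2)*(u + 4)*(u - 3)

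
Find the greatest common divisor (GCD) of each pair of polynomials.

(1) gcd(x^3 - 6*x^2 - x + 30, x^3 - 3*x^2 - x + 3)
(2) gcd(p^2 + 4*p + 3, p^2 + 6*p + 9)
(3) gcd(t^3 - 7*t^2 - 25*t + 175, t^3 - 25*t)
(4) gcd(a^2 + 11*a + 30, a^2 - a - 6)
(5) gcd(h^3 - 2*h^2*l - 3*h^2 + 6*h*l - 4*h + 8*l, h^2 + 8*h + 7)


(1) = x - 3
(2) = gcd((p + 1)*(p + 3), (p + 3)^2) = p + 3
(3) = t^2 - 25
(4) = gcd((a + 5)*(a + 6), (a - 3)*(a + 2)) = 1
(5) = gcd((h - 4)*(h + 1)*(h - 2*l), (h + 1)*(h + 7)) = h + 1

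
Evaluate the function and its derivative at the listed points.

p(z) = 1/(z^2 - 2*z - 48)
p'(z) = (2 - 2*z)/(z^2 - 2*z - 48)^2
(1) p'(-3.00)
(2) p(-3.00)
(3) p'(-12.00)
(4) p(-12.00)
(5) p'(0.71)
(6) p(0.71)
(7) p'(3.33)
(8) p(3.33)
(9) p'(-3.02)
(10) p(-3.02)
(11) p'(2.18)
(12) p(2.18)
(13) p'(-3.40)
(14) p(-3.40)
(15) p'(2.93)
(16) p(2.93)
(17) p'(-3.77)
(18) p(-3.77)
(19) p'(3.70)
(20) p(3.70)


(1) = 0.01
(2) = -0.03
(3) = 0.00
(4) = 0.01
(5) = 0.00
(6) = -0.02
(7) = -0.00
(8) = -0.02
(9) = 0.01
(10) = -0.03
(11) = -0.00
(12) = -0.02
(13) = 0.01
(14) = -0.03
(15) = -0.00
(16) = -0.02
(17) = 0.01
(18) = -0.04
(19) = -0.00
(20) = -0.02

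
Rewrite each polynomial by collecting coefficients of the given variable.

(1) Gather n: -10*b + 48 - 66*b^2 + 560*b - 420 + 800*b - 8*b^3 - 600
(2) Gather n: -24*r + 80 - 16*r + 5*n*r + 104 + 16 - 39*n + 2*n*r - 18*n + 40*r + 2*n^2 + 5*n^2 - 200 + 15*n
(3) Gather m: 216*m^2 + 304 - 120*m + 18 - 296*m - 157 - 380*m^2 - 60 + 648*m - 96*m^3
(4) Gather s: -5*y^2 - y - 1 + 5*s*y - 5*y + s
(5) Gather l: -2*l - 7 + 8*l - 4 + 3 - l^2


(1) = -8*b^3 - 66*b^2 + 1350*b - 972
(2) = 7*n^2 + n*(7*r - 42)
(3) = -96*m^3 - 164*m^2 + 232*m + 105
(4) = s*(5*y + 1) - 5*y^2 - 6*y - 1
(5) = -l^2 + 6*l - 8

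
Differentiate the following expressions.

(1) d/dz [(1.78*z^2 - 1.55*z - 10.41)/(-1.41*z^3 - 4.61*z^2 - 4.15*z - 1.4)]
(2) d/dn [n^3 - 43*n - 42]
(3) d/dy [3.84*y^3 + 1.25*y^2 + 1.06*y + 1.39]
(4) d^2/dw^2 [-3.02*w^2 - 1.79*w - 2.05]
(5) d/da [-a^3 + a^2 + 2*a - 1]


(1) = (2.5098*z^4 - 4.371*z^3 - 58.5668*z^2 - 100.9642*z - 41.0315)/(1.9881*z^6 + 13.0002*z^5 + 32.9551*z^4 + 42.211*z^3 + 30.1305*z^2 + 11.62*z + 1.96)
(2) = 3*n^2 - 43
(3) = 11.52*y^2 + 2.5*y + 1.06
(4) = -6.04000000000000
(5) = -3*a^2 + 2*a + 2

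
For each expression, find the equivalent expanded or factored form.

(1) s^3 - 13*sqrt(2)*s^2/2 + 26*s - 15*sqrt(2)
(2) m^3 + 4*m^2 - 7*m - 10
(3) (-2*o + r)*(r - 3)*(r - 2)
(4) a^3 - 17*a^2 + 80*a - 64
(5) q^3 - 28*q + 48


(1) = (s - 3*sqrt(2))*(s - 5*sqrt(2)/2)*(s - sqrt(2))
(2) = (m - 2)*(m + 1)*(m + 5)
(3) = -2*o*r^2 + 10*o*r - 12*o + r^3 - 5*r^2 + 6*r
(4) = (a - 8)^2*(a - 1)
(5) = (q - 4)*(q - 2)*(q + 6)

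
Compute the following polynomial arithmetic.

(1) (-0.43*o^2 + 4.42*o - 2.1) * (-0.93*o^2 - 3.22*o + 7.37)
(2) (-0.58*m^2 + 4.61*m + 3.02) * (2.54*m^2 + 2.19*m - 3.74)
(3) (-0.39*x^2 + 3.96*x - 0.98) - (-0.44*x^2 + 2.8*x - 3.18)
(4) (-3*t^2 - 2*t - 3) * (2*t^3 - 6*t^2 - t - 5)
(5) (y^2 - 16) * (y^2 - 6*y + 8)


(1) = 0.3999*o^4 - 2.726*o^3 - 15.4485*o^2 + 39.3374*o - 15.477
(2) = -1.4732*m^4 + 10.4392*m^3 + 19.9359*m^2 - 10.6276*m - 11.2948
(3) = 0.05*x^2 + 1.16*x + 2.2
(4) = -6*t^5 + 14*t^4 + 9*t^3 + 35*t^2 + 13*t + 15
(5) = y^4 - 6*y^3 - 8*y^2 + 96*y - 128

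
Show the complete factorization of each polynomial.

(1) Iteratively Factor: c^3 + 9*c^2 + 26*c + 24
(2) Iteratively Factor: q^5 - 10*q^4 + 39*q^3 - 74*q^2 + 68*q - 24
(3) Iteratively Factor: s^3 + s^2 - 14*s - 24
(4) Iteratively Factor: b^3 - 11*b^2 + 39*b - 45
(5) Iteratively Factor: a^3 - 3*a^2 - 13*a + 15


(1) = (c + 2)*(c^2 + 7*c + 12) = (c + 2)*(c + 4)*(c + 3)
(2) = (q - 2)*(q^4 - 8*q^3 + 23*q^2 - 28*q + 12) = (q - 2)*(q - 1)*(q^3 - 7*q^2 + 16*q - 12) = (q - 2)^2*(q - 1)*(q^2 - 5*q + 6) = (q - 2)^3*(q - 1)*(q - 3)
(3) = (s + 3)*(s^2 - 2*s - 8) = (s - 4)*(s + 3)*(s + 2)
(4) = (b - 5)*(b^2 - 6*b + 9) = (b - 5)*(b - 3)*(b - 3)
(5) = (a + 3)*(a^2 - 6*a + 5) = (a - 5)*(a + 3)*(a - 1)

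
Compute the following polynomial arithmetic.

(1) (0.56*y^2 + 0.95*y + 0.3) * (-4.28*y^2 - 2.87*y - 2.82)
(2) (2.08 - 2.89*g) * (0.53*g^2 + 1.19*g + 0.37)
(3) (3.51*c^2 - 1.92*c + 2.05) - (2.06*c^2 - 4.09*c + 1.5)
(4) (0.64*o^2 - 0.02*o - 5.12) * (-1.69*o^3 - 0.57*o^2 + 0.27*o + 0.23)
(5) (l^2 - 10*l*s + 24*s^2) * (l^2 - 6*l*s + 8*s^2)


(1) = -2.3968*y^4 - 5.6732*y^3 - 5.5897*y^2 - 3.54*y - 0.846
(2) = -1.5317*g^3 - 2.3367*g^2 + 1.4059*g + 0.7696
(3) = 1.45*c^2 + 2.17*c + 0.55
(4) = -1.0816*o^5 - 0.331*o^4 + 8.837*o^3 + 3.0602*o^2 - 1.387*o - 1.1776
(5) = l^4 - 16*l^3*s + 92*l^2*s^2 - 224*l*s^3 + 192*s^4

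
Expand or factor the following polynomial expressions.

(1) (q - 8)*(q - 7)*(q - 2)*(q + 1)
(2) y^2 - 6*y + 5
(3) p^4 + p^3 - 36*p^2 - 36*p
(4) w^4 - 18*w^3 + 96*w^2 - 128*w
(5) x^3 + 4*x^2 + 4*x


(1) = q^4 - 16*q^3 + 69*q^2 - 26*q - 112
(2) = (y - 5)*(y - 1)
(3) = p*(p - 6)*(p + 1)*(p + 6)
(4) = w*(w - 8)^2*(w - 2)
(5) = x*(x + 2)^2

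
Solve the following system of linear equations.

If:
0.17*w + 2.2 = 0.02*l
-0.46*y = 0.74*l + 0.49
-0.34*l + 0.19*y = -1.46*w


Then:
l = -40.30
w = -17.68
y = 63.76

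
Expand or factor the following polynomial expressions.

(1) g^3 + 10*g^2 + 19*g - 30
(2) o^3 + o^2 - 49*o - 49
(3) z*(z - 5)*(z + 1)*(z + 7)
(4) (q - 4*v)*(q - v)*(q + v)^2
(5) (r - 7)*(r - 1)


(1) = (g - 1)*(g + 5)*(g + 6)
(2) = (o - 7)*(o + 1)*(o + 7)
(3) = z^4 + 3*z^3 - 33*z^2 - 35*z
(4) = q^4 - 3*q^3*v - 5*q^2*v^2 + 3*q*v^3 + 4*v^4
(5) = r^2 - 8*r + 7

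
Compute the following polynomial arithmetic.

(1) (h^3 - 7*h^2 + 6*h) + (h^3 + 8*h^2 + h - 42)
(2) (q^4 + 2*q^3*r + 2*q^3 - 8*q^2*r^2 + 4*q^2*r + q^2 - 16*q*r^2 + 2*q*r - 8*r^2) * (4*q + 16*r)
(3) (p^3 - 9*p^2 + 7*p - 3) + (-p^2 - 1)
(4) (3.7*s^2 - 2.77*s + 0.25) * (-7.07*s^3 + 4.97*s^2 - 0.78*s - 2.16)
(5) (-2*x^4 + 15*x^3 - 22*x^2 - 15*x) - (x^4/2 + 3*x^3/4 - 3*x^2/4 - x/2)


(1) = 2*h^3 + h^2 + 7*h - 42
(2) = 4*q^5 + 24*q^4*r + 8*q^4 + 48*q^3*r + 4*q^3 - 128*q^2*r^3 + 24*q^2*r - 256*q*r^3 - 128*r^3
(3) = p^3 - 10*p^2 + 7*p - 4
(4) = -26.159*s^5 + 37.9729*s^4 - 18.4204*s^3 - 4.5889*s^2 + 5.7882*s - 0.54
(5) = -5*x^4/2 + 57*x^3/4 - 85*x^2/4 - 29*x/2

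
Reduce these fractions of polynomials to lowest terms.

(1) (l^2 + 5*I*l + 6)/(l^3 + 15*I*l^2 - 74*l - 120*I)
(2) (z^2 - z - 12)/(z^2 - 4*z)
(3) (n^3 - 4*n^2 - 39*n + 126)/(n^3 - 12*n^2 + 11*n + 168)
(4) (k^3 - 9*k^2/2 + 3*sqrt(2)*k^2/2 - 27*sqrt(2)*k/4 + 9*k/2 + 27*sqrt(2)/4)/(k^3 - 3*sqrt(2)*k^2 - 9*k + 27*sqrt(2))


(1) = (l - I)/(l^2 + 9*I*l - 20)
(2) = (z + 3)/z
(3) = (n^2 + 3*n - 18)/(n^2 - 5*n - 24)
(4) = (4*k^2 + k*(-6 + 6*sqrt(2)) - 9*sqrt(2))/(4*k^2 + k*(12 - 12*sqrt(2)) - 36*sqrt(2))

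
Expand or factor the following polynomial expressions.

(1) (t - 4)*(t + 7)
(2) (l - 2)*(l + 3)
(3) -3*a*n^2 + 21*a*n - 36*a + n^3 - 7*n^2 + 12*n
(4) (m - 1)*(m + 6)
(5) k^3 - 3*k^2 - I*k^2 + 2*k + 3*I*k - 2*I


(1) = t^2 + 3*t - 28
(2) = l^2 + l - 6
(3) = (-3*a + n)*(n - 4)*(n - 3)
(4) = m^2 + 5*m - 6
(5) = (k - 2)*(k - 1)*(k - I)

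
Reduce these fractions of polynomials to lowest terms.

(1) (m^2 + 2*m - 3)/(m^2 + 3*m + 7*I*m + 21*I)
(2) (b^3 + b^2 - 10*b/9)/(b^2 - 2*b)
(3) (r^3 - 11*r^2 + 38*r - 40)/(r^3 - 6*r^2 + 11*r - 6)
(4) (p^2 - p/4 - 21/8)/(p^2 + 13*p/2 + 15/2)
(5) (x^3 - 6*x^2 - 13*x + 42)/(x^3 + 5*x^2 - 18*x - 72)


(1) = (m - 1)/(m + 7*I)
(2) = (9*b^2 + 9*b - 10)/(9*b - 18)
(3) = (r^2 - 9*r + 20)/(r^2 - 4*r + 3)
(4) = (4*p - 7)/(4*p + 20)
(5) = (x^2 - 9*x + 14)/(x^2 + 2*x - 24)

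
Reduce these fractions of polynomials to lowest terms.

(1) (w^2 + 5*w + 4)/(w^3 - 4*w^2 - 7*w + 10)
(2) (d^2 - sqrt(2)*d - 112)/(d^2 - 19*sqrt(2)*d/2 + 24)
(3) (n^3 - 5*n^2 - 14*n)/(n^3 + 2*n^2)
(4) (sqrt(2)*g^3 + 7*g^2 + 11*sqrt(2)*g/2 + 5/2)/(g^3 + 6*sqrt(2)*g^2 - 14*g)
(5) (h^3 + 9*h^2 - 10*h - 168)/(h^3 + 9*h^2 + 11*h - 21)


(1) = (w^2 + 5*w + 4)/(w^3 - 4*w^2 - 7*w + 10)
(2) = (2*d + 14*sqrt(2))/(2*d - 3*sqrt(2))
(3) = (n - 7)/n
(4) = (2*sqrt(2)*g^3 + 14*g^2 + 11*sqrt(2)*g + 5)/(2*g^3 + 12*sqrt(2)*g^2 - 28*g)
(5) = (h^2 + 2*h - 24)/(h^2 + 2*h - 3)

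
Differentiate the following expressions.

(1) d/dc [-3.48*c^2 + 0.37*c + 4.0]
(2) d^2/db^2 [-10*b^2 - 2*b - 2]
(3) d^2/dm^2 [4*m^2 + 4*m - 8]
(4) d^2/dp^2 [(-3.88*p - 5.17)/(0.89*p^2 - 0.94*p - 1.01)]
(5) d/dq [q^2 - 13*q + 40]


(1) = 0.37 - 6.96*c
(2) = -20
(3) = 8
(4) = ((1.78*p - 0.94)*(3.56*p - 1.88)*(3.88*p + 5.17) + (20.7192*p + 1.9082)*(-0.89*p^2 + 0.94*p + 1.01))/(-0.89*p^2 + 0.94*p + 1.01)^3
(5) = 2*q - 13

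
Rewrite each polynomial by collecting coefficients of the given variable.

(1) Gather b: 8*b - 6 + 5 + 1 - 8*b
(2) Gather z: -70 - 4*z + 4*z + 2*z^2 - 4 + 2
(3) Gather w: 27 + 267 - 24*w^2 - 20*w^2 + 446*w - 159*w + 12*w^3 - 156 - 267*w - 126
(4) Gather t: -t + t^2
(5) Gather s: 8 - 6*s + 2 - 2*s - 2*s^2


(1) = 0
(2) = 2*z^2 - 72
(3) = 12*w^3 - 44*w^2 + 20*w + 12
(4) = t^2 - t
(5) = -2*s^2 - 8*s + 10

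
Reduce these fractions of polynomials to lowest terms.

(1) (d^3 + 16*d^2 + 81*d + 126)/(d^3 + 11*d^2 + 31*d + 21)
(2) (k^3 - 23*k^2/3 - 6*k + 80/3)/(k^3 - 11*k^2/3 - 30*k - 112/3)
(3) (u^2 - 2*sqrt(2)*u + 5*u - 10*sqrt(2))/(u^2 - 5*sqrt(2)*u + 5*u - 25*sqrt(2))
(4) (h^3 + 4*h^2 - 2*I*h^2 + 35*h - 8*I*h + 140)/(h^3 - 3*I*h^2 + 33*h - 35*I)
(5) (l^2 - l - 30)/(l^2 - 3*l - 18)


(1) = (d + 6)/(d + 1)
(2) = (3*k - 5)/(3*k + 7)
(3) = (u - 2*sqrt(2))/(u - 5*sqrt(2))
(4) = (h + 4)/(h - I)
(5) = (l + 5)/(l + 3)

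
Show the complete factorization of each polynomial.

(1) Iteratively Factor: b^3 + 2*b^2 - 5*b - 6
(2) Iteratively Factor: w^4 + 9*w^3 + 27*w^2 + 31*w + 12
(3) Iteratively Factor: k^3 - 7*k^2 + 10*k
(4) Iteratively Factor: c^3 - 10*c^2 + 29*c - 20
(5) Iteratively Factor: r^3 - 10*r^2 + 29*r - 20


(1) = (b - 2)*(b^2 + 4*b + 3) = (b - 2)*(b + 3)*(b + 1)
(2) = (w + 1)*(w^3 + 8*w^2 + 19*w + 12) = (w + 1)^2*(w^2 + 7*w + 12) = (w + 1)^2*(w + 4)*(w + 3)
(3) = (k - 2)*(k^2 - 5*k) = k*(k - 2)*(k - 5)
(4) = (c - 5)*(c^2 - 5*c + 4) = (c - 5)*(c - 4)*(c - 1)
(5) = (r - 5)*(r^2 - 5*r + 4) = (r - 5)*(r - 4)*(r - 1)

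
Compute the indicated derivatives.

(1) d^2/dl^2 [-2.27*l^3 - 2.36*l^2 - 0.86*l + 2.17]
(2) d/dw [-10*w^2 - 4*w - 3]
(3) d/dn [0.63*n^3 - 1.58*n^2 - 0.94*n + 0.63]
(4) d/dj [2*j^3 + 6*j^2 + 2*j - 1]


(1) = -13.62*l - 4.72
(2) = -20*w - 4
(3) = 1.89*n^2 - 3.16*n - 0.94
(4) = 6*j^2 + 12*j + 2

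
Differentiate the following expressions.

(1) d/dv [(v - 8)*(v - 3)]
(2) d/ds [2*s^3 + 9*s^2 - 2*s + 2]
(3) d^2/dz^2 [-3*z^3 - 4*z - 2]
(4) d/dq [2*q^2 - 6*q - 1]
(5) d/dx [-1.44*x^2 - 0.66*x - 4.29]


(1) = 2*v - 11
(2) = 6*s^2 + 18*s - 2
(3) = -18*z
(4) = 4*q - 6
(5) = -2.88*x - 0.66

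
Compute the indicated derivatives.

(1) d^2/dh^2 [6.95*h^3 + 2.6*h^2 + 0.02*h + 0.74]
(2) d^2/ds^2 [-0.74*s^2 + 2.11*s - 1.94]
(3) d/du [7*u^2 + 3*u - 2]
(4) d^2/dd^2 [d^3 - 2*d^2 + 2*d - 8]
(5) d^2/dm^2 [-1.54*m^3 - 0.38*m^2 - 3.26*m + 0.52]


(1) = 41.7*h + 5.2
(2) = -1.48000000000000
(3) = 14*u + 3
(4) = 6*d - 4
(5) = -9.24*m - 0.76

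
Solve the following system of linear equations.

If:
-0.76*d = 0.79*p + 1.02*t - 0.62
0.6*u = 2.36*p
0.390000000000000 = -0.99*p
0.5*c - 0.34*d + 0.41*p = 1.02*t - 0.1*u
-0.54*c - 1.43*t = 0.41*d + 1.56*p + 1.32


Then:
c = -0.05
d = 3.03
p = -0.39
t = -1.34
u = -1.55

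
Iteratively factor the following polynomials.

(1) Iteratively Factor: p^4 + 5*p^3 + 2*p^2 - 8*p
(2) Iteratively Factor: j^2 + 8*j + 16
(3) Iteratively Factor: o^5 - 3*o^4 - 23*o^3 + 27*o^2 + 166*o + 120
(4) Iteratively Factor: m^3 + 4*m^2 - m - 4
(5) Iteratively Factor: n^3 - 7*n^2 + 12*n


(1) = (p)*(p^3 + 5*p^2 + 2*p - 8) = p*(p + 4)*(p^2 + p - 2) = p*(p - 1)*(p + 4)*(p + 2)
(2) = (j + 4)*(j + 4)
(3) = (o + 1)*(o^4 - 4*o^3 - 19*o^2 + 46*o + 120) = (o - 4)*(o + 1)*(o^3 - 19*o - 30) = (o - 4)*(o + 1)*(o + 2)*(o^2 - 2*o - 15) = (o - 4)*(o + 1)*(o + 2)*(o + 3)*(o - 5)
(4) = (m + 1)*(m^2 + 3*m - 4) = (m - 1)*(m + 1)*(m + 4)
(5) = (n - 3)*(n^2 - 4*n) = (n - 4)*(n - 3)*(n)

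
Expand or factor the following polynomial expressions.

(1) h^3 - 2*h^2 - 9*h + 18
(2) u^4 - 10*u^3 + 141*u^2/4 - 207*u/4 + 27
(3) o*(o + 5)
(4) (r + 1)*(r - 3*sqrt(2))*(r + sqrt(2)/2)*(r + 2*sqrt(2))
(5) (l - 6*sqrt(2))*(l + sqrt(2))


(1) = (h - 3)*(h - 2)*(h + 3)
(2) = (u - 4)*(u - 3)*(u - 3/2)^2
(3) = o^2 + 5*o
(4) = r^4 - sqrt(2)*r^3/2 + r^3 - 13*r^2 - sqrt(2)*r^2/2 - 13*r - 6*sqrt(2)*r - 6*sqrt(2)
(5) = l^2 - 5*sqrt(2)*l - 12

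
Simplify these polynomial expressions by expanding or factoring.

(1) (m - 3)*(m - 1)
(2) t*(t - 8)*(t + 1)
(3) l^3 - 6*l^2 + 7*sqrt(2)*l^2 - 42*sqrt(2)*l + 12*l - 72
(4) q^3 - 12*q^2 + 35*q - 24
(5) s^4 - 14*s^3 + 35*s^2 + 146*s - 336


(1) = m^2 - 4*m + 3
(2) = t^3 - 7*t^2 - 8*t
(3) = (l - 6)*(l + sqrt(2))*(l + 6*sqrt(2))
(4) = (q - 8)*(q - 3)*(q - 1)
(5) = (s - 8)*(s - 7)*(s - 2)*(s + 3)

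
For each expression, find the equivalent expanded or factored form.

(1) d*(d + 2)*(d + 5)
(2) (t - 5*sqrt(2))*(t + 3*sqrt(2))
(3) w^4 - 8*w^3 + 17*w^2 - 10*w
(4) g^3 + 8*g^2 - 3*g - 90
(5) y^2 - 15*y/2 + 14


(1) = d^3 + 7*d^2 + 10*d
(2) = t^2 - 2*sqrt(2)*t - 30
(3) = w*(w - 5)*(w - 2)*(w - 1)
(4) = (g - 3)*(g + 5)*(g + 6)
(5) = (y - 4)*(y - 7/2)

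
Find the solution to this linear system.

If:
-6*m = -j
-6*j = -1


Then:
j = 1/6
m = 1/36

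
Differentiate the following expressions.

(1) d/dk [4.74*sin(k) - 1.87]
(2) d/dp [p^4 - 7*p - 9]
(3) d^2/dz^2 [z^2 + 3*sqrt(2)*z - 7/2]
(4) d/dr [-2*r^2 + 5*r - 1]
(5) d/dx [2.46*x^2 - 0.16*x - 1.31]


(1) = 4.74*cos(k)
(2) = 4*p^3 - 7
(3) = 2
(4) = 5 - 4*r
(5) = 4.92*x - 0.16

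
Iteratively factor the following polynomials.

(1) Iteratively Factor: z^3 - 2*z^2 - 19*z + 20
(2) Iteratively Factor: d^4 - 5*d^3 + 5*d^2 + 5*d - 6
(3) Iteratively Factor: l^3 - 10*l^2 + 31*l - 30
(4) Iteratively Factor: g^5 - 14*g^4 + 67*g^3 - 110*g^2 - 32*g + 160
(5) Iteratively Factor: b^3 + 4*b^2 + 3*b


(1) = (z + 4)*(z^2 - 6*z + 5) = (z - 5)*(z + 4)*(z - 1)
(2) = (d - 1)*(d^3 - 4*d^2 + d + 6) = (d - 2)*(d - 1)*(d^2 - 2*d - 3) = (d - 2)*(d - 1)*(d + 1)*(d - 3)
(3) = (l - 2)*(l^2 - 8*l + 15) = (l - 5)*(l - 2)*(l - 3)
(4) = (g + 1)*(g^4 - 15*g^3 + 82*g^2 - 192*g + 160) = (g - 4)*(g + 1)*(g^3 - 11*g^2 + 38*g - 40) = (g - 5)*(g - 4)*(g + 1)*(g^2 - 6*g + 8) = (g - 5)*(g - 4)*(g - 2)*(g + 1)*(g - 4)
(5) = (b + 3)*(b^2 + b) = b*(b + 3)*(b + 1)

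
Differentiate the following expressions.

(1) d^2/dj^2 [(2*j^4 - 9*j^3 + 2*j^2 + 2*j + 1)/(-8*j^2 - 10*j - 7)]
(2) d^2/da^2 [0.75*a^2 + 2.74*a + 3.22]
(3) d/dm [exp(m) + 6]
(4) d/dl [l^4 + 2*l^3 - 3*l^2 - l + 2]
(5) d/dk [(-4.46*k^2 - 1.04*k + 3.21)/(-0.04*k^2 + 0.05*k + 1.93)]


(1) = 2*(-128*j^6 - 480*j^5 - 936*j^4 - 692*j^3 + 1446*j^2 + 1419*j - 2)/(512*j^6 + 1920*j^5 + 3744*j^4 + 4360*j^3 + 3276*j^2 + 1470*j + 343)
(2) = 1.50000000000000
(3) = exp(m)
(4) = 4*l^3 + 6*l^2 - 6*l - 1
(5) = (-0.2646*k^2 - 16.9588*k - 2.1677)/(0.0016*k^4 - 0.004*k^3 - 0.1519*k^2 + 0.193*k + 3.7249)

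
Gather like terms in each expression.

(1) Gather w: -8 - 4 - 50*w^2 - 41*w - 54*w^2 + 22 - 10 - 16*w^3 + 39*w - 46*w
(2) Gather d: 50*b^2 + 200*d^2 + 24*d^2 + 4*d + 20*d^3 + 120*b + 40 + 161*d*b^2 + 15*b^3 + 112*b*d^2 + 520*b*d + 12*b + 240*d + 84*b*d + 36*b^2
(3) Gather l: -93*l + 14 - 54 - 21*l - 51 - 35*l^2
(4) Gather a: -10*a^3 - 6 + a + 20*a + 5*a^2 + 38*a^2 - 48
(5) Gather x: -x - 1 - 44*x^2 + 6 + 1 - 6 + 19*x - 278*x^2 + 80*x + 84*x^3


(1) = -16*w^3 - 104*w^2 - 48*w
(2) = 15*b^3 + 86*b^2 + 132*b + 20*d^3 + d^2*(112*b + 224) + d*(161*b^2 + 604*b + 244) + 40
(3) = -35*l^2 - 114*l - 91
(4) = -10*a^3 + 43*a^2 + 21*a - 54
(5) = 84*x^3 - 322*x^2 + 98*x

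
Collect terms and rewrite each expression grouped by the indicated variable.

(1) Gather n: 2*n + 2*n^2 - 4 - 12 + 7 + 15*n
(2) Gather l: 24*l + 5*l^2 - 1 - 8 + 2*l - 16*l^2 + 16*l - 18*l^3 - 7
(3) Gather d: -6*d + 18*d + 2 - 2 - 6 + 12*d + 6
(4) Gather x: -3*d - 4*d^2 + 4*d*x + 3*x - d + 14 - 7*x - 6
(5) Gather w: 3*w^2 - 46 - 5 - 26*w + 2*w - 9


(1) = 2*n^2 + 17*n - 9
(2) = -18*l^3 - 11*l^2 + 42*l - 16
(3) = 24*d
(4) = -4*d^2 - 4*d + x*(4*d - 4) + 8
(5) = 3*w^2 - 24*w - 60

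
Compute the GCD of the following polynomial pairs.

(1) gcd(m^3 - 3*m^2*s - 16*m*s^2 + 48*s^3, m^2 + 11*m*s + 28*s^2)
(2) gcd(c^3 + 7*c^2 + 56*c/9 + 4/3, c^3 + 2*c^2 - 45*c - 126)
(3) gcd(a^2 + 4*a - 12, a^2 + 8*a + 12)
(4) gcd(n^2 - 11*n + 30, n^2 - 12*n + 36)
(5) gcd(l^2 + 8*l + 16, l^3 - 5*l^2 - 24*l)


(1) = m + 4*s
(2) = gcd((c + 1/3)*(c + 2/3)*(c + 6), (c - 7)*(c + 3)*(c + 6)) = c + 6
(3) = a + 6
(4) = n - 6
(5) = gcd((l + 4)^2, l*(l - 8)*(l + 3)) = 1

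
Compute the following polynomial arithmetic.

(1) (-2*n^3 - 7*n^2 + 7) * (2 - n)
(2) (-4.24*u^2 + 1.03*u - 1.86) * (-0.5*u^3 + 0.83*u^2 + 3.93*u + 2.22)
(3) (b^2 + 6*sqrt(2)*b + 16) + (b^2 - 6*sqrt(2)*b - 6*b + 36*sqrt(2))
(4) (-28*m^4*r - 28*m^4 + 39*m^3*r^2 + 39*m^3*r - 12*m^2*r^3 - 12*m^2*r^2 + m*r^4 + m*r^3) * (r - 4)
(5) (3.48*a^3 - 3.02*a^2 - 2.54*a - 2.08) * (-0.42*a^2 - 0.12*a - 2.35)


(1) = 2*n^4 + 3*n^3 - 14*n^2 - 7*n + 14
(2) = 2.12*u^5 - 4.0342*u^4 - 14.8783*u^3 - 6.9087*u^2 - 5.0232*u - 4.1292
(3) = 2*b^2 - 6*b + 16 + 36*sqrt(2)
(4) = -28*m^4*r^2 + 84*m^4*r + 112*m^4 + 39*m^3*r^3 - 117*m^3*r^2 - 156*m^3*r - 12*m^2*r^4 + 36*m^2*r^3 + 48*m^2*r^2 + m*r^5 - 3*m*r^4 - 4*m*r^3
(5) = -1.4616*a^5 + 0.8508*a^4 - 6.7488*a^3 + 8.2754*a^2 + 6.2186*a + 4.888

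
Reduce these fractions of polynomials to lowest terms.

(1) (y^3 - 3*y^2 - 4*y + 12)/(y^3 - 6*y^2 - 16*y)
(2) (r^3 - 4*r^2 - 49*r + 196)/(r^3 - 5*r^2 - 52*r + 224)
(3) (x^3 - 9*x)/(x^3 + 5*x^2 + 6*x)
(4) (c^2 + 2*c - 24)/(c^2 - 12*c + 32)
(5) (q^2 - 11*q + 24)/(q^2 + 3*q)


(1) = (y^2 - 5*y + 6)/(y^2 - 8*y)
(2) = (r - 7)/(r - 8)
(3) = (x - 3)/(x + 2)
(4) = (c + 6)/(c - 8)
(5) = (q^2 - 11*q + 24)/(q^2 + 3*q)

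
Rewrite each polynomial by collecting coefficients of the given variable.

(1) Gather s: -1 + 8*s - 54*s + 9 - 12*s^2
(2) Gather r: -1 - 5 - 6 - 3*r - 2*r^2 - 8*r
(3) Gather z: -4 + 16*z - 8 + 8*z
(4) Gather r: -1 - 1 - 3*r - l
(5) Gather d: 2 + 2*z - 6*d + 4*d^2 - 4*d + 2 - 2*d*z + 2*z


(1) = -12*s^2 - 46*s + 8
(2) = -2*r^2 - 11*r - 12
(3) = 24*z - 12
(4) = -l - 3*r - 2
(5) = 4*d^2 + d*(-2*z - 10) + 4*z + 4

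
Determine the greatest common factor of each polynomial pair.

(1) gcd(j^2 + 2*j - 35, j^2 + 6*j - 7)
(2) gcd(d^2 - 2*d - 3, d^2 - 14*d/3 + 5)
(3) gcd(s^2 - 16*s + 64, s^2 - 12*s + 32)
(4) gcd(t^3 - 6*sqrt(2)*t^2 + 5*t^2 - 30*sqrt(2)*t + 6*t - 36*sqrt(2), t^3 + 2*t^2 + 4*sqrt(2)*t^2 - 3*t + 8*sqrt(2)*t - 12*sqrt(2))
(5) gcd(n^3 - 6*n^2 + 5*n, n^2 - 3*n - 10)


(1) = gcd((j - 5)*(j + 7), (j - 1)*(j + 7)) = j + 7
(2) = gcd((d - 3)*(d + 1), (d - 3)*(d - 5/3)) = d - 3
(3) = gcd((s - 8)^2, (s - 8)*(s - 4)) = s - 8
(4) = gcd((t + 2)*(t + 3)*(t - 6*sqrt(2)), (t - 1)*(t + 3)*(t + 4*sqrt(2))) = t + 3
(5) = n - 5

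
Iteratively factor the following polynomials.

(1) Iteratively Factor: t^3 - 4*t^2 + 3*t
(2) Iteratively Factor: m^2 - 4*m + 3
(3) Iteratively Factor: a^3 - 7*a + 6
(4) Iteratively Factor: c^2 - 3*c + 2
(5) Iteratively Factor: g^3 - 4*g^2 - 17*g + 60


(1) = (t - 3)*(t^2 - t) = t*(t - 3)*(t - 1)
(2) = (m - 3)*(m - 1)
(3) = (a - 1)*(a^2 + a - 6) = (a - 2)*(a - 1)*(a + 3)
(4) = (c - 1)*(c - 2)
(5) = (g - 3)*(g^2 - g - 20) = (g - 5)*(g - 3)*(g + 4)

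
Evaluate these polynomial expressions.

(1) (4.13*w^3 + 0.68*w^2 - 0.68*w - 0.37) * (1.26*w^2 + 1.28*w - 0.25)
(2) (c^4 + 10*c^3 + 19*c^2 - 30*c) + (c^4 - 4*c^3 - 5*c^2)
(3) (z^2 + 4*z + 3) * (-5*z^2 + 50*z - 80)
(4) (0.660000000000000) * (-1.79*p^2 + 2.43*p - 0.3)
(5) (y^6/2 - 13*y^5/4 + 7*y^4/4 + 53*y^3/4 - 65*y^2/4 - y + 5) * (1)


(1) = 5.2038*w^5 + 6.1432*w^4 - 1.0189*w^3 - 1.5066*w^2 - 0.3036*w + 0.0925
(2) = 2*c^4 + 6*c^3 + 14*c^2 - 30*c
(3) = -5*z^4 + 30*z^3 + 105*z^2 - 170*z - 240
(4) = -1.1814*p^2 + 1.6038*p - 0.198
(5) = y^6/2 - 13*y^5/4 + 7*y^4/4 + 53*y^3/4 - 65*y^2/4 - y + 5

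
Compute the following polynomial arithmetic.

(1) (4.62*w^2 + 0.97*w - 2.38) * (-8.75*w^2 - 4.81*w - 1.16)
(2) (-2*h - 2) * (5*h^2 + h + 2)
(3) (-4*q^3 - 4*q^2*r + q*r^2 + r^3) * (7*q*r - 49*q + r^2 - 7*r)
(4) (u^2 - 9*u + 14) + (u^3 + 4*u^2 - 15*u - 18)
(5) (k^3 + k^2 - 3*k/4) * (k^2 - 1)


(1) = -40.425*w^4 - 30.7097*w^3 + 10.8001*w^2 + 10.3226*w + 2.7608
(2) = -10*h^3 - 12*h^2 - 6*h - 4
(3) = -28*q^4*r + 196*q^4 - 32*q^3*r^2 + 224*q^3*r + 3*q^2*r^3 - 21*q^2*r^2 + 8*q*r^4 - 56*q*r^3 + r^5 - 7*r^4
(4) = u^3 + 5*u^2 - 24*u - 4
(5) = k^5 + k^4 - 7*k^3/4 - k^2 + 3*k/4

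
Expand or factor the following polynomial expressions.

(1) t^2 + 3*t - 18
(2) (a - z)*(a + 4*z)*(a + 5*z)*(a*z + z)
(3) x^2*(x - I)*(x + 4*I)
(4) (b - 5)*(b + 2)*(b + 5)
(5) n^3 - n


(1) = (t - 3)*(t + 6)
(2) = a^4*z + 8*a^3*z^2 + a^3*z + 11*a^2*z^3 + 8*a^2*z^2 - 20*a*z^4 + 11*a*z^3 - 20*z^4
(3) = x^4 + 3*I*x^3 + 4*x^2
(4) = b^3 + 2*b^2 - 25*b - 50
(5) = n*(n - 1)*(n + 1)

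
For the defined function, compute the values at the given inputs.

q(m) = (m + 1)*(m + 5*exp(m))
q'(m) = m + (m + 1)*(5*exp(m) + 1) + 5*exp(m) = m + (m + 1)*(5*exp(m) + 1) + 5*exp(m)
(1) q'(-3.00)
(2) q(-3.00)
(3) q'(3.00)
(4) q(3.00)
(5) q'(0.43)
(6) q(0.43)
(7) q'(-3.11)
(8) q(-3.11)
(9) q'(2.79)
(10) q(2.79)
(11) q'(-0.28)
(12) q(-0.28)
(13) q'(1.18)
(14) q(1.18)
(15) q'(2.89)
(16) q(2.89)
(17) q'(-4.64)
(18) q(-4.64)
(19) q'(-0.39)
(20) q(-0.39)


(1) = -5.25
(2) = 5.50
(3) = 509.14
(4) = 413.71
(5) = 20.54
(6) = 11.61
(7) = -5.47
(8) = 6.09
(9) = 396.51
(10) = 319.10
(11) = 6.94
(12) = 2.52
(13) = 55.10
(14) = 38.05
(15) = 446.72
(16) = 361.21
(17) = -8.41
(18) = 16.71
(19) = 5.67
(20) = 1.83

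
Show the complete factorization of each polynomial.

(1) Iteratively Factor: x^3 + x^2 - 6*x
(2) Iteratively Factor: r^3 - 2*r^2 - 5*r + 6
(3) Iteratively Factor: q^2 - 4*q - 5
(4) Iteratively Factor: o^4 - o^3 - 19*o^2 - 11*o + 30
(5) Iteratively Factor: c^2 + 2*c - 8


(1) = (x + 3)*(x^2 - 2*x) = x*(x + 3)*(x - 2)
(2) = (r - 1)*(r^2 - r - 6) = (r - 3)*(r - 1)*(r + 2)
(3) = (q + 1)*(q - 5)
(4) = (o - 1)*(o^3 - 19*o - 30) = (o - 1)*(o + 3)*(o^2 - 3*o - 10) = (o - 1)*(o + 2)*(o + 3)*(o - 5)
(5) = (c - 2)*(c + 4)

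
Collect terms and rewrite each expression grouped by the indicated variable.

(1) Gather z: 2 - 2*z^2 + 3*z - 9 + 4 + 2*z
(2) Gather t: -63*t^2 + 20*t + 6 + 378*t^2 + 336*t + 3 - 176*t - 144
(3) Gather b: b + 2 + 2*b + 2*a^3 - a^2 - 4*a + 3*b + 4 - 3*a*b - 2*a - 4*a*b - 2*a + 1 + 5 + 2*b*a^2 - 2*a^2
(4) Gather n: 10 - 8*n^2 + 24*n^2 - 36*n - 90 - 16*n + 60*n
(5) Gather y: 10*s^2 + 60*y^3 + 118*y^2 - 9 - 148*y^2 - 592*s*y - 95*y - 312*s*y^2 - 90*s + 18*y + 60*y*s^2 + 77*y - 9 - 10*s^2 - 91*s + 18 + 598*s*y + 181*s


(1) = -2*z^2 + 5*z - 3
(2) = 315*t^2 + 180*t - 135
(3) = 2*a^3 - 3*a^2 - 8*a + b*(2*a^2 - 7*a + 6) + 12
(4) = 16*n^2 + 8*n - 80
(5) = 60*y^3 + y^2*(-312*s - 30) + y*(60*s^2 + 6*s)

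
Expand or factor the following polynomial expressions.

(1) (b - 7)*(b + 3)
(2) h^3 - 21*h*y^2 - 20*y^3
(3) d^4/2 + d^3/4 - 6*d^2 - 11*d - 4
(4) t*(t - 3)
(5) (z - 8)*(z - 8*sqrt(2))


(1) = b^2 - 4*b - 21
(2) = (h - 5*y)*(h + y)*(h + 4*y)
(3) = (d/2 + 1)*(d - 4)*(d + 1/2)*(d + 2)
(4) = t^2 - 3*t
(5) = z^2 - 8*sqrt(2)*z - 8*z + 64*sqrt(2)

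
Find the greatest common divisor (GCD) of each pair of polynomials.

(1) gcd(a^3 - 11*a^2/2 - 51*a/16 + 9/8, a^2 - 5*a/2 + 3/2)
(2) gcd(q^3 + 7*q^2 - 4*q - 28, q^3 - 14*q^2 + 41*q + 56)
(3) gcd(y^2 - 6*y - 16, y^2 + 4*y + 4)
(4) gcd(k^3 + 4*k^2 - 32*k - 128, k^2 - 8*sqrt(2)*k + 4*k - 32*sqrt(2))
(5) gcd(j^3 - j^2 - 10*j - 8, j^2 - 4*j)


(1) = 1
(2) = 1
(3) = gcd((y - 8)*(y + 2), (y + 2)^2) = y + 2
(4) = k + 4
(5) = j - 4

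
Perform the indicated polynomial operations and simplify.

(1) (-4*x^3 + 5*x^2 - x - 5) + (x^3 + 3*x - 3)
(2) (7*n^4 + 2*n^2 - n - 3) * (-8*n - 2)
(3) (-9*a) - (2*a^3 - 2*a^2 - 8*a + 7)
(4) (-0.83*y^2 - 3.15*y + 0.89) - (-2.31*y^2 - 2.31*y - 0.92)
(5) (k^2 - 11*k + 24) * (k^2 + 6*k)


(1) = -3*x^3 + 5*x^2 + 2*x - 8
(2) = -56*n^5 - 14*n^4 - 16*n^3 + 4*n^2 + 26*n + 6
(3) = -2*a^3 + 2*a^2 - a - 7
(4) = 1.48*y^2 - 0.84*y + 1.81
(5) = k^4 - 5*k^3 - 42*k^2 + 144*k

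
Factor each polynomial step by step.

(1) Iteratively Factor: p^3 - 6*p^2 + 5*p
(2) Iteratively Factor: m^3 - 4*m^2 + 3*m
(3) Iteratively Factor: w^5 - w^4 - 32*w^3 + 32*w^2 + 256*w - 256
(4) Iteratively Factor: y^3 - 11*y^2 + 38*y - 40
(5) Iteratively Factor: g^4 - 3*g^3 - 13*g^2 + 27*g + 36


(1) = (p)*(p^2 - 6*p + 5) = p*(p - 5)*(p - 1)
(2) = (m)*(m^2 - 4*m + 3) = m*(m - 1)*(m - 3)
(3) = (w - 1)*(w^4 - 32*w^2 + 256) = (w - 4)*(w - 1)*(w^3 + 4*w^2 - 16*w - 64) = (w - 4)*(w - 1)*(w + 4)*(w^2 - 16) = (w - 4)*(w - 1)*(w + 4)^2*(w - 4)
(4) = (y - 5)*(y^2 - 6*y + 8) = (y - 5)*(y - 2)*(y - 4)
(5) = (g + 3)*(g^3 - 6*g^2 + 5*g + 12) = (g + 1)*(g + 3)*(g^2 - 7*g + 12) = (g - 3)*(g + 1)*(g + 3)*(g - 4)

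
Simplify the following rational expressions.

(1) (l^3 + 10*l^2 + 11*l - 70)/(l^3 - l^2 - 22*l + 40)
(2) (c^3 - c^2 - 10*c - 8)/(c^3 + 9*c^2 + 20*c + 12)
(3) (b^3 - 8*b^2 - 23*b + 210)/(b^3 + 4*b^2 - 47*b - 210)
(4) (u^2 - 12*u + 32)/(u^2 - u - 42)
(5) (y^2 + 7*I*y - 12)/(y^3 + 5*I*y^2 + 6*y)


(1) = (l + 7)/(l - 4)
(2) = (c - 4)/(c + 6)
(3) = (b - 6)/(b + 6)
(4) = (u^2 - 12*u + 32)/(u^2 - u - 42)
(5) = (y^2 + 7*I*y - 12)/(y^3 + 5*I*y^2 + 6*y)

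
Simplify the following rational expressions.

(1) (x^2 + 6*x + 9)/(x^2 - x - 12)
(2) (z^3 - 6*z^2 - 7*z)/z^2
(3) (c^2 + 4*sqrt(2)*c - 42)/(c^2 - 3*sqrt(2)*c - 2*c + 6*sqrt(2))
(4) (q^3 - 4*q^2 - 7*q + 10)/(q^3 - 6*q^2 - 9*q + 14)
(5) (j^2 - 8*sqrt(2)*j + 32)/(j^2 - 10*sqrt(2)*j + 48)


(1) = (x + 3)/(x - 4)
(2) = (z^2 - 6*z - 7)/z
(3) = (c + 7*sqrt(2))/(c - 2)
(4) = (q - 5)/(q - 7)
(5) = (j - 4*sqrt(2))/(j - 6*sqrt(2))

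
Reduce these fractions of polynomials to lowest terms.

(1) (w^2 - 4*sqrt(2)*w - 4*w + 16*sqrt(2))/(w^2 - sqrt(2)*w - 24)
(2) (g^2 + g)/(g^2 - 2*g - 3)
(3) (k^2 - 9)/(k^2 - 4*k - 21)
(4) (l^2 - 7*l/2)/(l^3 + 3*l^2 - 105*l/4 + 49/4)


(1) = (w - 4)/(w + 3*sqrt(2))
(2) = g/(g - 3)
(3) = (k - 3)/(k - 7)
(4) = 2*l/(2*l^2 + 13*l - 7)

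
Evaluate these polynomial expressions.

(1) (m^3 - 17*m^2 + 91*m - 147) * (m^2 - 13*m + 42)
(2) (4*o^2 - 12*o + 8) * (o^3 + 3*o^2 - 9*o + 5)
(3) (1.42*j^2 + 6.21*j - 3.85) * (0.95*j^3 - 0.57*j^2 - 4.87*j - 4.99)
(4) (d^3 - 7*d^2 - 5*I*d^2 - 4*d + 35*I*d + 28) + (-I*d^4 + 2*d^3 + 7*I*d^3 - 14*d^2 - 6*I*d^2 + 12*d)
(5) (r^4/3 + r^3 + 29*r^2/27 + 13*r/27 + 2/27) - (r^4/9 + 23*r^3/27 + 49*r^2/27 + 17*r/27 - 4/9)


(1) = m^5 - 30*m^4 + 354*m^3 - 2044*m^2 + 5733*m - 6174
(2) = 4*o^5 - 64*o^3 + 152*o^2 - 132*o + 40
(3) = 1.349*j^5 + 5.0901*j^4 - 14.1126*j^3 - 35.134*j^2 - 12.2384*j + 19.2115
(4) = -I*d^4 + 3*d^3 + 7*I*d^3 - 21*d^2 - 11*I*d^2 + 8*d + 35*I*d + 28
(5) = 2*r^4/9 + 4*r^3/27 - 20*r^2/27 - 4*r/27 + 14/27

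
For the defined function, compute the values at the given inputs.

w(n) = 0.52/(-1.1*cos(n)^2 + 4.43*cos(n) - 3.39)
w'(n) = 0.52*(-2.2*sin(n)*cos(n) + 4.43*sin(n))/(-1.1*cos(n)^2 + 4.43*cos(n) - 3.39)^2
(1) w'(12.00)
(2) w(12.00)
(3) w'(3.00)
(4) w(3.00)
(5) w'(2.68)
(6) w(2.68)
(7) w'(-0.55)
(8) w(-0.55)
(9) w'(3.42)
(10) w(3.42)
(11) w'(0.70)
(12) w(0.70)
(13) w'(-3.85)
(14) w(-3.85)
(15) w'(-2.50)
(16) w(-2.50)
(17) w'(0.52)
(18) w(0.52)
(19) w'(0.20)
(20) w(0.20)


(1) = -3.79
(2) = -1.20
(3) = 0.01
(4) = -0.06
(5) = 0.02
(6) = -0.06
(7) = -4.07
(8) = -1.26
(9) = -0.01
(10) = -0.06
(11) = 2.21
(12) = -0.81
(13) = 0.04
(14) = -0.07
(15) = -0.03
(16) = -0.07
(17) = 4.66
(18) = -1.39
(19) = 21.35
(20) = -4.96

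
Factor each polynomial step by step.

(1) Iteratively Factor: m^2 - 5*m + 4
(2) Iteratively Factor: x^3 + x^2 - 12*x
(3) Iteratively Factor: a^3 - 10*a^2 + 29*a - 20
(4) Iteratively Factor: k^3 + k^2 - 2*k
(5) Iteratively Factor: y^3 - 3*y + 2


(1) = (m - 4)*(m - 1)
(2) = (x + 4)*(x^2 - 3*x) = x*(x + 4)*(x - 3)
(3) = (a - 5)*(a^2 - 5*a + 4) = (a - 5)*(a - 1)*(a - 4)
(4) = (k)*(k^2 + k - 2) = k*(k + 2)*(k - 1)
(5) = (y + 2)*(y^2 - 2*y + 1) = (y - 1)*(y + 2)*(y - 1)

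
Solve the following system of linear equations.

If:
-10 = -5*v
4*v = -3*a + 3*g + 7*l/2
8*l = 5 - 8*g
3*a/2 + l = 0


Then:
a = -49/30
g = -73/40
l = 49/20
v = 2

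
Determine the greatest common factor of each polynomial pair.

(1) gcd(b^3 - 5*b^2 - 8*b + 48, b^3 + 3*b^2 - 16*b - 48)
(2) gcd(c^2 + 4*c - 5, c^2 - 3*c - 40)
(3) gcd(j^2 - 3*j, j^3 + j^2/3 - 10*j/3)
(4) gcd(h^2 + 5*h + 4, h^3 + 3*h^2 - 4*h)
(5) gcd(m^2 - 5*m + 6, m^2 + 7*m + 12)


(1) = b^2 - b - 12
(2) = gcd((c - 1)*(c + 5), (c - 8)*(c + 5)) = c + 5
(3) = gcd(j*(j - 3), j*(j - 5/3)*(j + 2)) = j
(4) = gcd((h + 1)*(h + 4), h*(h - 1)*(h + 4)) = h + 4
(5) = gcd((m - 3)*(m - 2), (m + 3)*(m + 4)) = 1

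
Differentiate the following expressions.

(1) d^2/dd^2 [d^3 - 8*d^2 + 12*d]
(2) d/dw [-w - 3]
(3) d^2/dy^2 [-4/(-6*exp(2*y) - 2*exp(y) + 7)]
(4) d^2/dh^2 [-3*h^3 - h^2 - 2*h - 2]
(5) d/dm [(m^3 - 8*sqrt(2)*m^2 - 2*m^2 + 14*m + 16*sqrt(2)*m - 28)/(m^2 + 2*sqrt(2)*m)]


(1) = 6*d - 16
(2) = -1
(3) = 8*(4*(6*exp(y) + 1)^2*exp(y) - (12*exp(y) + 1)*(6*exp(2*y) + 2*exp(y) - 7))*exp(y)/(6*exp(2*y) + 2*exp(y) - 7)^3
(4) = -18*h - 2
(5) = (m^4 + 4*sqrt(2)*m^3 - 46*m^2 - 20*sqrt(2)*m^2 + 56*m + 56*sqrt(2))/(m^2*(m^2 + 4*sqrt(2)*m + 8))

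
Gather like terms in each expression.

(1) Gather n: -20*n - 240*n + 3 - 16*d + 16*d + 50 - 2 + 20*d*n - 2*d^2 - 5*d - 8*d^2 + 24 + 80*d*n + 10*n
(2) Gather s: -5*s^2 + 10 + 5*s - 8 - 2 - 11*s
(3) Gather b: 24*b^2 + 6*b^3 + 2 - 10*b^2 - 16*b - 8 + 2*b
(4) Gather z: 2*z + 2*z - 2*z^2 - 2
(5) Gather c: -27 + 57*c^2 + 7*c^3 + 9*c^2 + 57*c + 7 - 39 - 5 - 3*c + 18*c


(1) = -10*d^2 - 5*d + n*(100*d - 250) + 75
(2) = -5*s^2 - 6*s
(3) = 6*b^3 + 14*b^2 - 14*b - 6
(4) = -2*z^2 + 4*z - 2
(5) = 7*c^3 + 66*c^2 + 72*c - 64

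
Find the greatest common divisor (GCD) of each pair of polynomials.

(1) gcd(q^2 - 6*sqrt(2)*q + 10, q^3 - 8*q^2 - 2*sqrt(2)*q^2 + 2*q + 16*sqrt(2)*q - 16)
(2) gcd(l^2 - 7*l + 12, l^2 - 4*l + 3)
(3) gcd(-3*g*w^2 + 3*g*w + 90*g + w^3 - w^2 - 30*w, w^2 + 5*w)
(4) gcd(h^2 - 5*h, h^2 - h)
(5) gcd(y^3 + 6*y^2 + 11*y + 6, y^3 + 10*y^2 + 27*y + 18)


(1) = gcd((q - 5*sqrt(2))*(q - sqrt(2)), (q - 8)*(q - sqrt(2))^2) = q - sqrt(2)
(2) = gcd((l - 4)*(l - 3), (l - 3)*(l - 1)) = l - 3
(3) = w + 5
(4) = gcd(h*(h - 5), h*(h - 1)) = h
(5) = gcd((y + 1)*(y + 2)*(y + 3), (y + 1)*(y + 3)*(y + 6)) = y^2 + 4*y + 3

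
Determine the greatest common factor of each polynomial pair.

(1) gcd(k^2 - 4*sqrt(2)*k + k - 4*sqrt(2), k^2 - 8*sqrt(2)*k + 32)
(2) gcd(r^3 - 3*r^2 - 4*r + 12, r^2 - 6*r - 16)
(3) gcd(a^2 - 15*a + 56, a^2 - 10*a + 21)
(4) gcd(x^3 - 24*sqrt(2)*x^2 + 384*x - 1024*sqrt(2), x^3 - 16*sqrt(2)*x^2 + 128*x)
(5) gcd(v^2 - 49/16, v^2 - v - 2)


(1) = gcd((k + 1)*(k - 4*sqrt(2)), (k - 4*sqrt(2))^2) = k - 4*sqrt(2)
(2) = gcd((r - 3)*(r - 2)*(r + 2), (r - 8)*(r + 2)) = r + 2
(3) = gcd((a - 8)*(a - 7), (a - 7)*(a - 3)) = a - 7
(4) = gcd((x - 8*sqrt(2))^3, x*(x - 8*sqrt(2))^2) = x^2 - 16*sqrt(2)*x + 128
(5) = gcd((v - 7/4)*(v + 7/4), (v - 2)*(v + 1)) = 1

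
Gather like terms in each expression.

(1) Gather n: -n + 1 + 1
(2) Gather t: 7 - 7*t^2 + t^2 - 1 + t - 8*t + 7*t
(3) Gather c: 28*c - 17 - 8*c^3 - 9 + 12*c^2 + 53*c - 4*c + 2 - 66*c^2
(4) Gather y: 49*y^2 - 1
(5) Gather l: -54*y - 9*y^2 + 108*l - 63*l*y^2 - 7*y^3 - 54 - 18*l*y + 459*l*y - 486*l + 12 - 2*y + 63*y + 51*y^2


(1) = 2 - n
(2) = 6 - 6*t^2
(3) = -8*c^3 - 54*c^2 + 77*c - 24
(4) = 49*y^2 - 1
(5) = l*(-63*y^2 + 441*y - 378) - 7*y^3 + 42*y^2 + 7*y - 42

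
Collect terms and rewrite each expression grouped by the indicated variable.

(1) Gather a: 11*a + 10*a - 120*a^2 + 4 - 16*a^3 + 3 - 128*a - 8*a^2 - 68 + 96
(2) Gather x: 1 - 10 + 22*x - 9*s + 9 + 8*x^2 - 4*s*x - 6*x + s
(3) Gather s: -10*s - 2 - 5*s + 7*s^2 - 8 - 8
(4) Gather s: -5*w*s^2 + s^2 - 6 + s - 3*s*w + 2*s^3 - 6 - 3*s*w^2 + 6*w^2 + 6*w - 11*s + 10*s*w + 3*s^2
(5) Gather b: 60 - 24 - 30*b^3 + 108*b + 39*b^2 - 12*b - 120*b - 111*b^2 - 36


(1) = -16*a^3 - 128*a^2 - 107*a + 35
(2) = -8*s + 8*x^2 + x*(16 - 4*s)
(3) = 7*s^2 - 15*s - 18
(4) = 2*s^3 + s^2*(4 - 5*w) + s*(-3*w^2 + 7*w - 10) + 6*w^2 + 6*w - 12
(5) = -30*b^3 - 72*b^2 - 24*b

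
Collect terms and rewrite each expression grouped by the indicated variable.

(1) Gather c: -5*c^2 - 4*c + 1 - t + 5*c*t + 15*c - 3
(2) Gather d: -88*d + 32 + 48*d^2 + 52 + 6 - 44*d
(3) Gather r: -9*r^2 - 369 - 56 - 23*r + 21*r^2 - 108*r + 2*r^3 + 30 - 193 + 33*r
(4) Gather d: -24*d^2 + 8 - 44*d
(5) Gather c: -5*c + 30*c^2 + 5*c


(1) = -5*c^2 + c*(5*t + 11) - t - 2
(2) = 48*d^2 - 132*d + 90
(3) = 2*r^3 + 12*r^2 - 98*r - 588
(4) = -24*d^2 - 44*d + 8
(5) = 30*c^2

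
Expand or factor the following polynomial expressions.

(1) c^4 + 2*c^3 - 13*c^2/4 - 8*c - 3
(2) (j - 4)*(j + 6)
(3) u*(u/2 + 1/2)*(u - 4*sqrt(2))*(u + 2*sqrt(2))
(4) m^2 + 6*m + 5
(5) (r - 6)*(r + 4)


(1) = (c - 2)*(c + 1/2)*(c + 3/2)*(c + 2)
(2) = j^2 + 2*j - 24
(3) = u^4/2 - sqrt(2)*u^3 + u^3/2 - 8*u^2 - sqrt(2)*u^2 - 8*u
(4) = (m + 1)*(m + 5)
(5) = r^2 - 2*r - 24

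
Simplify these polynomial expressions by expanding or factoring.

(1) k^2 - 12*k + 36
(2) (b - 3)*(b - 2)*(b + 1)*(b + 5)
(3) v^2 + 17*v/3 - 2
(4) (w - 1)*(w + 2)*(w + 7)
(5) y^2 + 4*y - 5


(1) = (k - 6)^2
(2) = b^4 + b^3 - 19*b^2 + 11*b + 30
(3) = (v - 1/3)*(v + 6)
(4) = w^3 + 8*w^2 + 5*w - 14
(5) = (y - 1)*(y + 5)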